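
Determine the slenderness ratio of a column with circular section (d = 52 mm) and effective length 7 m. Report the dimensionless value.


Radius of gyration r = d / 4 = 52 / 4 = 13.0 mm
L_eff = 7000.0 mm
Slenderness ratio = L / r = 7000.0 / 13.0 = 538.46 (dimensionless)

538.46 (dimensionless)


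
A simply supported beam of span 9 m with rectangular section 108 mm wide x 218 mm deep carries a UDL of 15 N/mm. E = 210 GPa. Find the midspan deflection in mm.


I = 108 * 218^3 / 12 = 93242088.0 mm^4
L = 9000.0 mm, w = 15 N/mm, E = 210000.0 MPa
delta = 5 * w * L^4 / (384 * E * I)
= 5 * 15 * 9000.0^4 / (384 * 210000.0 * 93242088.0)
= 65.4438 mm

65.4438 mm


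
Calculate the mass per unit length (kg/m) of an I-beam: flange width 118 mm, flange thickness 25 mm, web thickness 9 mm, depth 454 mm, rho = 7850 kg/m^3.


A_flanges = 2 * 118 * 25 = 5900 mm^2
A_web = (454 - 2 * 25) * 9 = 3636 mm^2
A_total = 5900 + 3636 = 9536 mm^2 = 0.009536 m^2
Weight = rho * A = 7850 * 0.009536 = 74.8576 kg/m

74.8576 kg/m


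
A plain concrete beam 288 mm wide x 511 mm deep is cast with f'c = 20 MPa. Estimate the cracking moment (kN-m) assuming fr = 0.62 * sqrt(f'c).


fr = 0.62 * sqrt(20) = 0.62 * 4.4721 = 2.7727 MPa
I = 288 * 511^3 / 12 = 3202387944.0 mm^4
y_t = 255.5 mm
M_cr = fr * I / y_t = 2.7727 * 3202387944.0 / 255.5 N-mm
= 34.7528 kN-m

34.7528 kN-m


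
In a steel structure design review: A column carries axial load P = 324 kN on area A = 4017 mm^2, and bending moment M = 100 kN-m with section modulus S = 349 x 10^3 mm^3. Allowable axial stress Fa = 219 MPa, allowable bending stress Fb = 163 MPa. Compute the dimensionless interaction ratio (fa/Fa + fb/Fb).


f_a = P / A = 324000.0 / 4017 = 80.6572 MPa
f_b = M / S = 100000000.0 / 349000.0 = 286.533 MPa
Ratio = f_a / Fa + f_b / Fb
= 80.6572 / 219 + 286.533 / 163
= 2.1262 (dimensionless)

2.1262 (dimensionless)


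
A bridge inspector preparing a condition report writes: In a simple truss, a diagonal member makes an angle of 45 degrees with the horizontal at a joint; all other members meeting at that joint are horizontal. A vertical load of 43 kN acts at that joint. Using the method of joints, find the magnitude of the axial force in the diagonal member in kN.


At the joint, only the diagonal has a vertical component, so vertical equilibrium gives:
F * sin(45) = 43
F = 43 / sin(45)
= 43 / 0.707107
= 60.81 kN

60.81 kN


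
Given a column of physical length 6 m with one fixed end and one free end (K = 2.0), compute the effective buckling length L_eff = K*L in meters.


L_eff = K * L
= 2.0 * 6
= 12.0 m

12.0 m


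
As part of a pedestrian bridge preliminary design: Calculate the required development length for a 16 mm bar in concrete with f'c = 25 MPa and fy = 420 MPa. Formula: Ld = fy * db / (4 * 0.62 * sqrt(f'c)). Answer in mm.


Ld = (fy * db) / (4 * 0.62 * sqrt(f'c))
= (420 * 16) / (4 * 0.62 * sqrt(25))
= 6720 / 12.4
= 541.94 mm

541.94 mm


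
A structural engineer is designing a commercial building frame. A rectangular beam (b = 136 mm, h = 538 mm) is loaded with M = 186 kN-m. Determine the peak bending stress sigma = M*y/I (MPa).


I = b * h^3 / 12 = 136 * 538^3 / 12 = 1764836549.33 mm^4
y = h / 2 = 538 / 2 = 269.0 mm
M = 186 kN-m = 186000000.0 N-mm
sigma = M * y / I = 186000000.0 * 269.0 / 1764836549.33
= 28.35 MPa

28.35 MPa


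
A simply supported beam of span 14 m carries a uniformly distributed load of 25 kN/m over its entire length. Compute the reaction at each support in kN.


Total load = w * L = 25 * 14 = 350 kN
By symmetry, each reaction R = total / 2 = 350 / 2 = 175.0 kN

175.0 kN


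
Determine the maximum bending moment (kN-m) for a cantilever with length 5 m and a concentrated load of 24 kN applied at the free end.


For a cantilever with a point load at the free end:
M_max = P * L = 24 * 5 = 120 kN-m

120 kN-m


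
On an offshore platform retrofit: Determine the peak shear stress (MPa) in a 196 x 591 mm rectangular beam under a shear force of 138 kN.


A = b * h = 196 * 591 = 115836 mm^2
V = 138 kN = 138000.0 N
tau_max = 1.5 * V / A = 1.5 * 138000.0 / 115836
= 1.787 MPa

1.787 MPa


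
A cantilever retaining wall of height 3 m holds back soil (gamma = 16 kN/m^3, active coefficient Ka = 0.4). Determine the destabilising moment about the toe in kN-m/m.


Pa = 0.5 * Ka * gamma * H^2
= 0.5 * 0.4 * 16 * 3^2
= 28.8 kN/m
Arm = H / 3 = 3 / 3 = 1.0 m
Mo = Pa * arm = Pa * H / 3 = 28.8 * 3 / 3 = 28.8 kN-m/m

28.8 kN-m/m


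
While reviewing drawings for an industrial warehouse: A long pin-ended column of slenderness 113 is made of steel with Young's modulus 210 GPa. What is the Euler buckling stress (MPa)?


sigma_cr = pi^2 * E / lambda^2
= 9.8696 * 210000.0 / 113^2
= 9.8696 * 210000.0 / 12769
= 162.3163 MPa

162.3163 MPa


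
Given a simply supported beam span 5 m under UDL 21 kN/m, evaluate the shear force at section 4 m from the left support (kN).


R_A = w * L / 2 = 21 * 5 / 2 = 52.5 kN
V(x) = R_A - w * x = 52.5 - 21 * 4
= -31.5 kN

-31.5 kN


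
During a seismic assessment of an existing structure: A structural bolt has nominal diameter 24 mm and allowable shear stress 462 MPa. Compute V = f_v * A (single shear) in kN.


A = pi * d^2 / 4 = pi * 24^2 / 4 = 452.3893 mm^2
V = f_v * A / 1000 = 462 * 452.3893 / 1000
= 209.0039 kN

209.0039 kN


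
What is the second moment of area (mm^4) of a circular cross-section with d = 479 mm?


r = d / 2 = 479 / 2 = 239.5 mm
I = pi * r^4 / 4 = pi * 239.5^4 / 4
= 2584115686.37 mm^4

2584115686.37 mm^4


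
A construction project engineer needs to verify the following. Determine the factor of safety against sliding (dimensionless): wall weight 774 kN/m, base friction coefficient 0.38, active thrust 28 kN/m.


Resisting force = mu * W = 0.38 * 774 = 294.12 kN/m
FOS = Resisting / Driving = 294.12 / 28
= 10.5043 (dimensionless)

10.5043 (dimensionless)


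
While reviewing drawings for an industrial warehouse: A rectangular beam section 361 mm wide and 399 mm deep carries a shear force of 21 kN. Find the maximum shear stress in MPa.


A = b * h = 361 * 399 = 144039 mm^2
V = 21 kN = 21000.0 N
tau_max = 1.5 * V / A = 1.5 * 21000.0 / 144039
= 0.2187 MPa

0.2187 MPa


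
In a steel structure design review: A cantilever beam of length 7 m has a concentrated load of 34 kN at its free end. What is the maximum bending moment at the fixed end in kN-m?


For a cantilever with a point load at the free end:
M_max = P * L = 34 * 7 = 238 kN-m

238 kN-m


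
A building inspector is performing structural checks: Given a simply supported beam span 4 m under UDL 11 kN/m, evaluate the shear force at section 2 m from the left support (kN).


R_A = w * L / 2 = 11 * 4 / 2 = 22.0 kN
V(x) = R_A - w * x = 22.0 - 11 * 2
= 0.0 kN

0.0 kN


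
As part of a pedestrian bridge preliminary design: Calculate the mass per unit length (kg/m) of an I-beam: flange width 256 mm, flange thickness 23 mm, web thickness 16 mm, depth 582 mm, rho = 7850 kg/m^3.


A_flanges = 2 * 256 * 23 = 11776 mm^2
A_web = (582 - 2 * 23) * 16 = 8576 mm^2
A_total = 11776 + 8576 = 20352 mm^2 = 0.020352 m^2
Weight = rho * A = 7850 * 0.020352 = 159.7632 kg/m

159.7632 kg/m


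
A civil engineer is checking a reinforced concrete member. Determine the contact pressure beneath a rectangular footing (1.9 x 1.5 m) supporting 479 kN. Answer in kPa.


A = 1.9 * 1.5 = 2.85 m^2
q = P / A = 479 / 2.85
= 168.0702 kPa

168.0702 kPa


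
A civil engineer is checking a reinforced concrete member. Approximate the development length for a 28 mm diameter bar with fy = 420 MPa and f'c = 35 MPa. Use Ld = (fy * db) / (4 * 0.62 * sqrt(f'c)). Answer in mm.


Ld = (fy * db) / (4 * 0.62 * sqrt(f'c))
= (420 * 28) / (4 * 0.62 * sqrt(35))
= 11760 / 14.6719
= 801.53 mm

801.53 mm


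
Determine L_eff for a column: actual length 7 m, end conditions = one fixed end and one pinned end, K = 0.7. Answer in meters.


L_eff = K * L
= 0.7 * 7
= 4.9 m

4.9 m


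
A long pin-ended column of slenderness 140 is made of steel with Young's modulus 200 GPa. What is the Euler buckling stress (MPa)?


sigma_cr = pi^2 * E / lambda^2
= 9.8696 * 200000.0 / 140^2
= 9.8696 * 200000.0 / 19600
= 100.7102 MPa

100.7102 MPa


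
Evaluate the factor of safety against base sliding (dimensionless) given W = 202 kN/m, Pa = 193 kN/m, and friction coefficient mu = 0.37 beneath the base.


Resisting force = mu * W = 0.37 * 202 = 74.74 kN/m
FOS = Resisting / Driving = 74.74 / 193
= 0.3873 (dimensionless)

0.3873 (dimensionless)


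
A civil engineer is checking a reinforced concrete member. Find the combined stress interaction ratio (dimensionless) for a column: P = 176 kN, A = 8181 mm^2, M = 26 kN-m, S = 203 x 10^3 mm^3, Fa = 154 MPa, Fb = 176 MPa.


f_a = P / A = 176000.0 / 8181 = 21.5133 MPa
f_b = M / S = 26000000.0 / 203000.0 = 128.0788 MPa
Ratio = f_a / Fa + f_b / Fb
= 21.5133 / 154 + 128.0788 / 176
= 0.8674 (dimensionless)

0.8674 (dimensionless)


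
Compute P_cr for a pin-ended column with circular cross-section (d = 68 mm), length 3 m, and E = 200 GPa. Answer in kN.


I = pi * d^4 / 64 = 1049555.84 mm^4
L = 3000.0 mm
P_cr = pi^2 * E * I / L^2
= 9.8696 * 200000.0 * 1049555.84 / 3000.0^2
= 230193.35 N = 230.1934 kN

230.1934 kN


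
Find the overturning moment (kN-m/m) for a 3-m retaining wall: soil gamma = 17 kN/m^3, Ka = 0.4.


Pa = 0.5 * Ka * gamma * H^2
= 0.5 * 0.4 * 17 * 3^2
= 30.6 kN/m
Arm = H / 3 = 3 / 3 = 1.0 m
Mo = Pa * arm = Pa * H / 3 = 30.6 * 3 / 3 = 30.6 kN-m/m

30.6 kN-m/m


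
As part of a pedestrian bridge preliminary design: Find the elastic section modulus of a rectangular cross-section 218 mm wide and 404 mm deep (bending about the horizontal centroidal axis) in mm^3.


S = b * h^2 / 6
= 218 * 404^2 / 6
= 218 * 163216 / 6
= 5930181.33 mm^3

5930181.33 mm^3


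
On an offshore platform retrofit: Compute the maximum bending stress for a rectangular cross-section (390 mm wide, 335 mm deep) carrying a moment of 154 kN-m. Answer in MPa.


I = b * h^3 / 12 = 390 * 335^3 / 12 = 1221849687.5 mm^4
y = h / 2 = 335 / 2 = 167.5 mm
M = 154 kN-m = 154000000.0 N-mm
sigma = M * y / I = 154000000.0 * 167.5 / 1221849687.5
= 21.11 MPa

21.11 MPa


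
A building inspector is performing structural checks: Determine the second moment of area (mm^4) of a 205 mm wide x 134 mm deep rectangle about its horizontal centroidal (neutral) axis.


I = b * h^3 / 12
= 205 * 134^3 / 12
= 205 * 2406104 / 12
= 41104276.67 mm^4

41104276.67 mm^4


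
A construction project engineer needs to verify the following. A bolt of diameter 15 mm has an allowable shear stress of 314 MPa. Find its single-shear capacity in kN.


A = pi * d^2 / 4 = pi * 15^2 / 4 = 176.7146 mm^2
V = f_v * A / 1000 = 314 * 176.7146 / 1000
= 55.4884 kN

55.4884 kN


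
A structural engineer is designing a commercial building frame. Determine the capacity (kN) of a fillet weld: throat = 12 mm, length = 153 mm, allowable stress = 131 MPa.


Strength = throat * length * allowable stress
= 12 * 153 * 131 N
= 240516 N
= 240.52 kN

240.52 kN


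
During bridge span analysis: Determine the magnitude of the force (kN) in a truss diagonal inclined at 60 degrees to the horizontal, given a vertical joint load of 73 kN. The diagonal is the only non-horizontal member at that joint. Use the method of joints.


At the joint, only the diagonal has a vertical component, so vertical equilibrium gives:
F * sin(60) = 73
F = 73 / sin(60)
= 73 / 0.866025
= 84.29 kN

84.29 kN


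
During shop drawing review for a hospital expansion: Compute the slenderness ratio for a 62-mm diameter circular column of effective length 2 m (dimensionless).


Radius of gyration r = d / 4 = 62 / 4 = 15.5 mm
L_eff = 2000.0 mm
Slenderness ratio = L / r = 2000.0 / 15.5 = 129.03 (dimensionless)

129.03 (dimensionless)


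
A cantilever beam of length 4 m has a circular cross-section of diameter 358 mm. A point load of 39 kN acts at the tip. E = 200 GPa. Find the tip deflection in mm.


I = pi * d^4 / 64 = pi * 358^4 / 64 = 806309924.35 mm^4
L = 4000.0 mm, P = 39000.0 N, E = 200000.0 MPa
delta = P * L^3 / (3 * E * I)
= 39000.0 * 4000.0^3 / (3 * 200000.0 * 806309924.35)
= 5.1593 mm

5.1593 mm


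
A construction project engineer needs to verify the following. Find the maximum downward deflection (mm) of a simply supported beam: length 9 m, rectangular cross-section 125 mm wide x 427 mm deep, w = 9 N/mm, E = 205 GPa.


I = 125 * 427^3 / 12 = 810984197.92 mm^4
L = 9000.0 mm, w = 9 N/mm, E = 205000.0 MPa
delta = 5 * w * L^4 / (384 * E * I)
= 5 * 9 * 9000.0^4 / (384 * 205000.0 * 810984197.92)
= 4.6247 mm

4.6247 mm


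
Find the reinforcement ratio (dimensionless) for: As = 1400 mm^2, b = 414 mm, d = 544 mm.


rho = As / (b * d)
= 1400 / (414 * 544)
= 1400 / 225216
= 0.006216 (dimensionless)

0.006216 (dimensionless)


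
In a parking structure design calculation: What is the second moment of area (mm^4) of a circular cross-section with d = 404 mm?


r = d / 2 = 404 / 2 = 202.0 mm
I = pi * r^4 / 4 = pi * 202.0^4 / 4
= 1307661565.24 mm^4

1307661565.24 mm^4


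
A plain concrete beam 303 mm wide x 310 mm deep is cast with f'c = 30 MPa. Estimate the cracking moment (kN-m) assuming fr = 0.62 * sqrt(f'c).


fr = 0.62 * sqrt(30) = 0.62 * 5.4772 = 3.3959 MPa
I = 303 * 310^3 / 12 = 752222750.0 mm^4
y_t = 155.0 mm
M_cr = fr * I / y_t = 3.3959 * 752222750.0 / 155.0 N-mm
= 16.4804 kN-m

16.4804 kN-m


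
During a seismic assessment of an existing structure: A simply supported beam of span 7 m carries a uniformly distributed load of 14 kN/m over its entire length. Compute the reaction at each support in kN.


Total load = w * L = 14 * 7 = 98 kN
By symmetry, each reaction R = total / 2 = 98 / 2 = 49.0 kN

49.0 kN


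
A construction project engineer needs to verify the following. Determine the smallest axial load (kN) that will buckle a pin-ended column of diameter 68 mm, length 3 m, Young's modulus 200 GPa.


I = pi * d^4 / 64 = 1049555.84 mm^4
L = 3000.0 mm
P_cr = pi^2 * E * I / L^2
= 9.8696 * 200000.0 * 1049555.84 / 3000.0^2
= 230193.35 N = 230.1934 kN

230.1934 kN


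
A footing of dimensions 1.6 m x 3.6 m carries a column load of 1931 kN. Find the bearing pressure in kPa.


A = 1.6 * 3.6 = 5.76 m^2
q = P / A = 1931 / 5.76
= 335.2431 kPa

335.2431 kPa


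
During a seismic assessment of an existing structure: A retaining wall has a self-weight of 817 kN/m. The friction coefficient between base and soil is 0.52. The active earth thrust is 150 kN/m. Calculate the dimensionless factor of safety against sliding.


Resisting force = mu * W = 0.52 * 817 = 424.84 kN/m
FOS = Resisting / Driving = 424.84 / 150
= 2.8323 (dimensionless)

2.8323 (dimensionless)


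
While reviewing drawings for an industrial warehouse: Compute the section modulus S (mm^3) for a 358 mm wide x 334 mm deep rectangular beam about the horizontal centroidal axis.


S = b * h^2 / 6
= 358 * 334^2 / 6
= 358 * 111556 / 6
= 6656174.67 mm^3

6656174.67 mm^3


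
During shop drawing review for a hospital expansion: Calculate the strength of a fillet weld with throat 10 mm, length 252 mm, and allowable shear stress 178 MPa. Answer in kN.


Strength = throat * length * allowable stress
= 10 * 252 * 178 N
= 448560 N
= 448.56 kN

448.56 kN


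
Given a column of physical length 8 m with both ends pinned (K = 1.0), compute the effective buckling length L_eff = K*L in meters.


L_eff = K * L
= 1.0 * 8
= 8.0 m

8.0 m


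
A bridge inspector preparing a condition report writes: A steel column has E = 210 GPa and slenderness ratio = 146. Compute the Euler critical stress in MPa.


sigma_cr = pi^2 * E / lambda^2
= 9.8696 * 210000.0 / 146^2
= 9.8696 * 210000.0 / 21316
= 97.2329 MPa

97.2329 MPa


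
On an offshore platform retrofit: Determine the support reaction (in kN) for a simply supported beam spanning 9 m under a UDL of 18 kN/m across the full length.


Total load = w * L = 18 * 9 = 162 kN
By symmetry, each reaction R = total / 2 = 162 / 2 = 81.0 kN

81.0 kN


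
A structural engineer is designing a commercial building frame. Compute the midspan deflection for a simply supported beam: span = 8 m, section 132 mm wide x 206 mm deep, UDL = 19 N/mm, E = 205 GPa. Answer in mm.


I = 132 * 206^3 / 12 = 96159976.0 mm^4
L = 8000.0 mm, w = 19 N/mm, E = 205000.0 MPa
delta = 5 * w * L^4 / (384 * E * I)
= 5 * 19 * 8000.0^4 / (384 * 205000.0 * 96159976.0)
= 51.4049 mm

51.4049 mm


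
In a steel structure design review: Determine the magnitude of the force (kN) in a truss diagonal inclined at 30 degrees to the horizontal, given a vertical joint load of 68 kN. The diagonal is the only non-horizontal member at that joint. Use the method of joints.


At the joint, only the diagonal has a vertical component, so vertical equilibrium gives:
F * sin(30) = 68
F = 68 / sin(30)
= 68 / 0.5
= 136.0 kN

136.0 kN


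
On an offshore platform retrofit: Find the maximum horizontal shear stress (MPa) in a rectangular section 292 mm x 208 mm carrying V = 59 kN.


A = b * h = 292 * 208 = 60736 mm^2
V = 59 kN = 59000.0 N
tau_max = 1.5 * V / A = 1.5 * 59000.0 / 60736
= 1.4571 MPa

1.4571 MPa


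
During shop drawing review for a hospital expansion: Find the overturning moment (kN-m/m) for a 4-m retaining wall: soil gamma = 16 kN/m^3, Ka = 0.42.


Pa = 0.5 * Ka * gamma * H^2
= 0.5 * 0.42 * 16 * 4^2
= 53.76 kN/m
Arm = H / 3 = 4 / 3 = 1.3333 m
Mo = Pa * arm = Pa * H / 3 = 53.76 * 4 / 3 = 71.68 kN-m/m

71.68 kN-m/m


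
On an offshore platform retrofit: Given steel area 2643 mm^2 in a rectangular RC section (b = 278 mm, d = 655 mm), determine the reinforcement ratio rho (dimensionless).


rho = As / (b * d)
= 2643 / (278 * 655)
= 2643 / 182090
= 0.014515 (dimensionless)

0.014515 (dimensionless)


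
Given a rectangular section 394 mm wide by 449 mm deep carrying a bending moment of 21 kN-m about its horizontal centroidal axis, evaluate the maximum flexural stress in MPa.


I = b * h^3 / 12 = 394 * 449^3 / 12 = 2972035542.17 mm^4
y = h / 2 = 449 / 2 = 224.5 mm
M = 21 kN-m = 21000000.0 N-mm
sigma = M * y / I = 21000000.0 * 224.5 / 2972035542.17
= 1.59 MPa

1.59 MPa


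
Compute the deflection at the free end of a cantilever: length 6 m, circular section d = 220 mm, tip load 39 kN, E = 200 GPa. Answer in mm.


I = pi * d^4 / 64 = pi * 220^4 / 64 = 114990145.1 mm^4
L = 6000.0 mm, P = 39000.0 N, E = 200000.0 MPa
delta = P * L^3 / (3 * E * I)
= 39000.0 * 6000.0^3 / (3 * 200000.0 * 114990145.1)
= 122.0974 mm

122.0974 mm


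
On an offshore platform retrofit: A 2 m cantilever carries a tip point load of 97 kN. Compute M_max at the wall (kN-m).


For a cantilever with a point load at the free end:
M_max = P * L = 97 * 2 = 194 kN-m

194 kN-m


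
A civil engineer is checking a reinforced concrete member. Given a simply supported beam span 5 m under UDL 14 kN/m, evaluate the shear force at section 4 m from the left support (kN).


R_A = w * L / 2 = 14 * 5 / 2 = 35.0 kN
V(x) = R_A - w * x = 35.0 - 14 * 4
= -21.0 kN

-21.0 kN


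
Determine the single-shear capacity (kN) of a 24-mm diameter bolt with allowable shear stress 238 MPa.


A = pi * d^2 / 4 = pi * 24^2 / 4 = 452.3893 mm^2
V = f_v * A / 1000 = 238 * 452.3893 / 1000
= 107.6687 kN

107.6687 kN


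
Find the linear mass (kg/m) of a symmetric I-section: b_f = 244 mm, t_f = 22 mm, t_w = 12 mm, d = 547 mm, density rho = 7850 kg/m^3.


A_flanges = 2 * 244 * 22 = 10736 mm^2
A_web = (547 - 2 * 22) * 12 = 6036 mm^2
A_total = 10736 + 6036 = 16772 mm^2 = 0.016772 m^2
Weight = rho * A = 7850 * 0.016772 = 131.6602 kg/m

131.6602 kg/m


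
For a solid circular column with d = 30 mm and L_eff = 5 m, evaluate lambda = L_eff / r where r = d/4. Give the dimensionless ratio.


Radius of gyration r = d / 4 = 30 / 4 = 7.5 mm
L_eff = 5000.0 mm
Slenderness ratio = L / r = 5000.0 / 7.5 = 666.67 (dimensionless)

666.67 (dimensionless)


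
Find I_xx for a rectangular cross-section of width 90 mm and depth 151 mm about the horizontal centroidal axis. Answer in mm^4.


I = b * h^3 / 12
= 90 * 151^3 / 12
= 90 * 3442951 / 12
= 25822132.5 mm^4

25822132.5 mm^4


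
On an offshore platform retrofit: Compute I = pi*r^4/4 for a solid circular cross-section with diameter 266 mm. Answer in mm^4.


r = d / 2 = 266 / 2 = 133.0 mm
I = pi * r^4 / 4 = pi * 133.0^4 / 4
= 245751651.6 mm^4

245751651.6 mm^4


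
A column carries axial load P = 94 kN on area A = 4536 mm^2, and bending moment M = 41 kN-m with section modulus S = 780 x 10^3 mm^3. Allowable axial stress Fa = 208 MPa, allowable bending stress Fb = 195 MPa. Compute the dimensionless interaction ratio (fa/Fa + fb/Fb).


f_a = P / A = 94000.0 / 4536 = 20.7231 MPa
f_b = M / S = 41000000.0 / 780000.0 = 52.5641 MPa
Ratio = f_a / Fa + f_b / Fb
= 20.7231 / 208 + 52.5641 / 195
= 0.3692 (dimensionless)

0.3692 (dimensionless)


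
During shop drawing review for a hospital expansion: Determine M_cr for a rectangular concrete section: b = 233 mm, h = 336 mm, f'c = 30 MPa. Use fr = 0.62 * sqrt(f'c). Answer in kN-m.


fr = 0.62 * sqrt(30) = 0.62 * 5.4772 = 3.3959 MPa
I = 233 * 336^3 / 12 = 736533504.0 mm^4
y_t = 168.0 mm
M_cr = fr * I / y_t = 3.3959 * 736533504.0 / 168.0 N-mm
= 14.888 kN-m

14.888 kN-m


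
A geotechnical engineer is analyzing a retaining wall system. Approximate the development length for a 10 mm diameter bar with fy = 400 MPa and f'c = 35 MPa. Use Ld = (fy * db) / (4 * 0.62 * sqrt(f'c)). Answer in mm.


Ld = (fy * db) / (4 * 0.62 * sqrt(f'c))
= (400 * 10) / (4 * 0.62 * sqrt(35))
= 4000 / 14.6719
= 272.63 mm

272.63 mm


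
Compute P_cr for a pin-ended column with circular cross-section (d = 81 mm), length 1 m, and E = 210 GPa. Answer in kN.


I = pi * d^4 / 64 = 2113050.98 mm^4
L = 1000.0 mm
P_cr = pi^2 * E * I / L^2
= 9.8696 * 210000.0 * 2113050.98 / 1000.0^2
= 4379545.21 N = 4379.5452 kN

4379.5452 kN


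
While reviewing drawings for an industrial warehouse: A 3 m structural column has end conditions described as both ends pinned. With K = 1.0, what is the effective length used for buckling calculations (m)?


L_eff = K * L
= 1.0 * 3
= 3.0 m

3.0 m


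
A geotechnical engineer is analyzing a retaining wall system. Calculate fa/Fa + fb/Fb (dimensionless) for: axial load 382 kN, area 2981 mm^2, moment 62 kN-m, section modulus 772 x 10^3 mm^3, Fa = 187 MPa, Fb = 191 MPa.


f_a = P / A = 382000.0 / 2981 = 128.1449 MPa
f_b = M / S = 62000000.0 / 772000.0 = 80.3109 MPa
Ratio = f_a / Fa + f_b / Fb
= 128.1449 / 187 + 80.3109 / 191
= 1.1057 (dimensionless)

1.1057 (dimensionless)


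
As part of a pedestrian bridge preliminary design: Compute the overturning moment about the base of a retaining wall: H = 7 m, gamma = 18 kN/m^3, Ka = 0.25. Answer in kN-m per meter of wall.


Pa = 0.5 * Ka * gamma * H^2
= 0.5 * 0.25 * 18 * 7^2
= 110.25 kN/m
Arm = H / 3 = 7 / 3 = 2.3333 m
Mo = Pa * arm = Pa * H / 3 = 110.25 * 7 / 3 = 257.25 kN-m/m

257.25 kN-m/m


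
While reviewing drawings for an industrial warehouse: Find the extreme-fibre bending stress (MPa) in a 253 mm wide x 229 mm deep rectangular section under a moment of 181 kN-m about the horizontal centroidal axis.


I = b * h^3 / 12 = 253 * 229^3 / 12 = 253189518.08 mm^4
y = h / 2 = 229 / 2 = 114.5 mm
M = 181 kN-m = 181000000.0 N-mm
sigma = M * y / I = 181000000.0 * 114.5 / 253189518.08
= 81.85 MPa

81.85 MPa


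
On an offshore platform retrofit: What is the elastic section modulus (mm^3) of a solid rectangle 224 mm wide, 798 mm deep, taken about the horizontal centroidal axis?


S = b * h^2 / 6
= 224 * 798^2 / 6
= 224 * 636804 / 6
= 23774016.0 mm^3

23774016.0 mm^3


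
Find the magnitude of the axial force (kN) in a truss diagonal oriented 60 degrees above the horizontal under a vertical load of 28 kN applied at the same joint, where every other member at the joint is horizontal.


At the joint, only the diagonal has a vertical component, so vertical equilibrium gives:
F * sin(60) = 28
F = 28 / sin(60)
= 28 / 0.866025
= 32.33 kN

32.33 kN


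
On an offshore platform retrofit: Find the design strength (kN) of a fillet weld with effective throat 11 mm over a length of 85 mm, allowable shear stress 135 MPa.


Strength = throat * length * allowable stress
= 11 * 85 * 135 N
= 126225 N
= 126.22 kN

126.22 kN


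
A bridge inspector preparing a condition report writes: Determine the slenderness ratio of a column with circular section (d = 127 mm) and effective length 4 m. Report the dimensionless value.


Radius of gyration r = d / 4 = 127 / 4 = 31.75 mm
L_eff = 4000.0 mm
Slenderness ratio = L / r = 4000.0 / 31.75 = 125.98 (dimensionless)

125.98 (dimensionless)


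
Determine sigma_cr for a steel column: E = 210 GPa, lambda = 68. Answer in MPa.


sigma_cr = pi^2 * E / lambda^2
= 9.8696 * 210000.0 / 68^2
= 9.8696 * 210000.0 / 4624
= 448.2303 MPa

448.2303 MPa


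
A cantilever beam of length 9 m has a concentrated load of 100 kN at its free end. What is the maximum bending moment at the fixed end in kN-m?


For a cantilever with a point load at the free end:
M_max = P * L = 100 * 9 = 900 kN-m

900 kN-m


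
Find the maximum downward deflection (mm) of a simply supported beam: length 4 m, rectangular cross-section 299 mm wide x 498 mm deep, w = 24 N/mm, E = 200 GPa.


I = 299 * 498^3 / 12 = 3077357634.0 mm^4
L = 4000.0 mm, w = 24 N/mm, E = 200000.0 MPa
delta = 5 * w * L^4 / (384 * E * I)
= 5 * 24 * 4000.0^4 / (384 * 200000.0 * 3077357634.0)
= 0.13 mm

0.13 mm


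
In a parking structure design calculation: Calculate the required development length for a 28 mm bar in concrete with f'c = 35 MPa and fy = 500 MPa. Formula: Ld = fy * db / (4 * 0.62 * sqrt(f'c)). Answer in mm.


Ld = (fy * db) / (4 * 0.62 * sqrt(f'c))
= (500 * 28) / (4 * 0.62 * sqrt(35))
= 14000 / 14.6719
= 954.21 mm

954.21 mm


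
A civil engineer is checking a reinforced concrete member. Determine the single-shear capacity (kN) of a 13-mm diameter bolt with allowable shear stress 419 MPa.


A = pi * d^2 / 4 = pi * 13^2 / 4 = 132.7323 mm^2
V = f_v * A / 1000 = 419 * 132.7323 / 1000
= 55.6148 kN

55.6148 kN


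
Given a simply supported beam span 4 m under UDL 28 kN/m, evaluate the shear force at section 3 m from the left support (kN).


R_A = w * L / 2 = 28 * 4 / 2 = 56.0 kN
V(x) = R_A - w * x = 56.0 - 28 * 3
= -28.0 kN

-28.0 kN


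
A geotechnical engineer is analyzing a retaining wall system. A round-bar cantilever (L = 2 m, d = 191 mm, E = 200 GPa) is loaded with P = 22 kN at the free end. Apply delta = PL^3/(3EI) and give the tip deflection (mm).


I = pi * d^4 / 64 = pi * 191^4 / 64 = 65328602.47 mm^4
L = 2000.0 mm, P = 22000.0 N, E = 200000.0 MPa
delta = P * L^3 / (3 * E * I)
= 22000.0 * 2000.0^3 / (3 * 200000.0 * 65328602.47)
= 4.4901 mm

4.4901 mm


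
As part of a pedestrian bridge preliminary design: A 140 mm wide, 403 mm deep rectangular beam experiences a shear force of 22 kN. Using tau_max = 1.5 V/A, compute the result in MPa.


A = b * h = 140 * 403 = 56420 mm^2
V = 22 kN = 22000.0 N
tau_max = 1.5 * V / A = 1.5 * 22000.0 / 56420
= 0.5849 MPa

0.5849 MPa


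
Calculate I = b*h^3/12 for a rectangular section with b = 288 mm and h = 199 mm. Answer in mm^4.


I = b * h^3 / 12
= 288 * 199^3 / 12
= 288 * 7880599 / 12
= 189134376.0 mm^4

189134376.0 mm^4


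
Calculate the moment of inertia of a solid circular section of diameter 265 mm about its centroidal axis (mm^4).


r = d / 2 = 265 / 2 = 132.5 mm
I = pi * r^4 / 4 = pi * 132.5^4 / 4
= 242076925.22 mm^4

242076925.22 mm^4


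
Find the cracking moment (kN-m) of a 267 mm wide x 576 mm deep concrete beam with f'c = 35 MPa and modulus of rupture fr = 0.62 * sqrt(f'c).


fr = 0.62 * sqrt(35) = 0.62 * 5.9161 = 3.668 MPa
I = 267 * 576^3 / 12 = 4252041216.0 mm^4
y_t = 288.0 mm
M_cr = fr * I / y_t = 3.668 * 4252041216.0 / 288.0 N-mm
= 54.154 kN-m

54.154 kN-m


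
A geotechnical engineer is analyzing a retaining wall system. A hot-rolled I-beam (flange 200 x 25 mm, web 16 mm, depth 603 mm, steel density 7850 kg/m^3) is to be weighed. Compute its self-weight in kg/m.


A_flanges = 2 * 200 * 25 = 10000 mm^2
A_web = (603 - 2 * 25) * 16 = 8848 mm^2
A_total = 10000 + 8848 = 18848 mm^2 = 0.018848 m^2
Weight = rho * A = 7850 * 0.018848 = 147.9568 kg/m

147.9568 kg/m


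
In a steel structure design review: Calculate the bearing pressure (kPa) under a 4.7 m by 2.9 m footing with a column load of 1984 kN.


A = 4.7 * 2.9 = 13.63 m^2
q = P / A = 1984 / 13.63
= 145.5613 kPa

145.5613 kPa


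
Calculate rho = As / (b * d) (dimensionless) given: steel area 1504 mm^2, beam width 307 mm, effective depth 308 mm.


rho = As / (b * d)
= 1504 / (307 * 308)
= 1504 / 94556
= 0.015906 (dimensionless)

0.015906 (dimensionless)


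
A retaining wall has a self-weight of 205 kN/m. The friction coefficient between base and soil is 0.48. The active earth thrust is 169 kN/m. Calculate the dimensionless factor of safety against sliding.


Resisting force = mu * W = 0.48 * 205 = 98.4 kN/m
FOS = Resisting / Driving = 98.4 / 169
= 0.5822 (dimensionless)

0.5822 (dimensionless)


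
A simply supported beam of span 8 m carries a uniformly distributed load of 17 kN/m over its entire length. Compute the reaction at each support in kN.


Total load = w * L = 17 * 8 = 136 kN
By symmetry, each reaction R = total / 2 = 136 / 2 = 68.0 kN

68.0 kN


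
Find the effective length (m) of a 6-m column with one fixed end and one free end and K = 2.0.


L_eff = K * L
= 2.0 * 6
= 12.0 m

12.0 m


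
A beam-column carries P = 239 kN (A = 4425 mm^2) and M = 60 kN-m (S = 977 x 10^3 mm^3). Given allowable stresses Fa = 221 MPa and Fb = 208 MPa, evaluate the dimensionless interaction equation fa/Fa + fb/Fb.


f_a = P / A = 239000.0 / 4425 = 54.0113 MPa
f_b = M / S = 60000000.0 / 977000.0 = 61.4125 MPa
Ratio = f_a / Fa + f_b / Fb
= 54.0113 / 221 + 61.4125 / 208
= 0.5396 (dimensionless)

0.5396 (dimensionless)


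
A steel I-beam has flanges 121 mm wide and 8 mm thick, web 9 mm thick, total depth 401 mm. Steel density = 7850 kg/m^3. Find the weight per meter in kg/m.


A_flanges = 2 * 121 * 8 = 1936 mm^2
A_web = (401 - 2 * 8) * 9 = 3465 mm^2
A_total = 1936 + 3465 = 5401 mm^2 = 0.005401 m^2
Weight = rho * A = 7850 * 0.005401 = 42.3978 kg/m

42.3978 kg/m


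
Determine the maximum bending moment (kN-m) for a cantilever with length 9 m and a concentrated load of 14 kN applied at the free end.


For a cantilever with a point load at the free end:
M_max = P * L = 14 * 9 = 126 kN-m

126 kN-m


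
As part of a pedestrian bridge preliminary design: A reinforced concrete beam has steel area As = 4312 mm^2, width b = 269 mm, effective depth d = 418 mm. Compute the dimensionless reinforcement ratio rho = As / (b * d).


rho = As / (b * d)
= 4312 / (269 * 418)
= 4312 / 112442
= 0.038349 (dimensionless)

0.038349 (dimensionless)


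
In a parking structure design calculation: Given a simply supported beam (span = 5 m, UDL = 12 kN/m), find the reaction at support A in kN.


Total load = w * L = 12 * 5 = 60 kN
By symmetry, each reaction R = total / 2 = 60 / 2 = 30.0 kN

30.0 kN


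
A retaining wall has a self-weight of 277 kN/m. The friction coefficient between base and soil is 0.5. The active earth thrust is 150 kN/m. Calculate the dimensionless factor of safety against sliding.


Resisting force = mu * W = 0.5 * 277 = 138.5 kN/m
FOS = Resisting / Driving = 138.5 / 150
= 0.9233 (dimensionless)

0.9233 (dimensionless)


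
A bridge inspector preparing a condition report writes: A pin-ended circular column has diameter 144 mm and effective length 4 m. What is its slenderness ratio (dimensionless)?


Radius of gyration r = d / 4 = 144 / 4 = 36.0 mm
L_eff = 4000.0 mm
Slenderness ratio = L / r = 4000.0 / 36.0 = 111.11 (dimensionless)

111.11 (dimensionless)


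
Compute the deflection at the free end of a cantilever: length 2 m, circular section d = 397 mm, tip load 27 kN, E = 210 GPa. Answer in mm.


I = pi * d^4 / 64 = pi * 397^4 / 64 = 1219359948.0 mm^4
L = 2000.0 mm, P = 27000.0 N, E = 210000.0 MPa
delta = P * L^3 / (3 * E * I)
= 27000.0 * 2000.0^3 / (3 * 210000.0 * 1219359948.0)
= 0.2812 mm

0.2812 mm


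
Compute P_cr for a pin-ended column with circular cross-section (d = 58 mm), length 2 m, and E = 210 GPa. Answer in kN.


I = pi * d^4 / 64 = 555497.2 mm^4
L = 2000.0 mm
P_cr = pi^2 * E * I / L^2
= 9.8696 * 210000.0 * 555497.2 / 2000.0^2
= 287833.22 N = 287.8332 kN

287.8332 kN


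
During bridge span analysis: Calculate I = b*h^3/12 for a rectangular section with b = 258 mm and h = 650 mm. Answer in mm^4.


I = b * h^3 / 12
= 258 * 650^3 / 12
= 258 * 274625000 / 12
= 5904437500.0 mm^4

5904437500.0 mm^4


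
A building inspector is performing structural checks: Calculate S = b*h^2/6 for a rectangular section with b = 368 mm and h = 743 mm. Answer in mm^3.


S = b * h^2 / 6
= 368 * 743^2 / 6
= 368 * 552049 / 6
= 33859005.33 mm^3

33859005.33 mm^3


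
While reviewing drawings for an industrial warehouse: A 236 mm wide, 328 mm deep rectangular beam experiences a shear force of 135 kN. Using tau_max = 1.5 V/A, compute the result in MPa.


A = b * h = 236 * 328 = 77408 mm^2
V = 135 kN = 135000.0 N
tau_max = 1.5 * V / A = 1.5 * 135000.0 / 77408
= 2.616 MPa

2.616 MPa


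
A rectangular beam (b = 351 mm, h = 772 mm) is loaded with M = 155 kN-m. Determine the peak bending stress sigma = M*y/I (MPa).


I = b * h^3 / 12 = 351 * 772^3 / 12 = 13457914704.0 mm^4
y = h / 2 = 772 / 2 = 386.0 mm
M = 155 kN-m = 155000000.0 N-mm
sigma = M * y / I = 155000000.0 * 386.0 / 13457914704.0
= 4.45 MPa

4.45 MPa


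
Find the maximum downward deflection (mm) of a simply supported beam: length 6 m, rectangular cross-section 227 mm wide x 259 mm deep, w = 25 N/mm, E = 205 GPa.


I = 227 * 259^3 / 12 = 328657769.42 mm^4
L = 6000.0 mm, w = 25 N/mm, E = 205000.0 MPa
delta = 5 * w * L^4 / (384 * E * I)
= 5 * 25 * 6000.0^4 / (384 * 205000.0 * 328657769.42)
= 6.2616 mm

6.2616 mm


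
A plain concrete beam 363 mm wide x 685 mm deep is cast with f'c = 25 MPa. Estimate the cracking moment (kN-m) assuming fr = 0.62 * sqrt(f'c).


fr = 0.62 * sqrt(25) = 0.62 * 5.0 = 3.1 MPa
I = 363 * 685^3 / 12 = 9722928531.25 mm^4
y_t = 342.5 mm
M_cr = fr * I / y_t = 3.1 * 9722928531.25 / 342.5 N-mm
= 88.0031 kN-m

88.0031 kN-m


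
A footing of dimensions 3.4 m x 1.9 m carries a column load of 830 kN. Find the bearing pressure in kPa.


A = 3.4 * 1.9 = 6.46 m^2
q = P / A = 830 / 6.46
= 128.483 kPa

128.483 kPa


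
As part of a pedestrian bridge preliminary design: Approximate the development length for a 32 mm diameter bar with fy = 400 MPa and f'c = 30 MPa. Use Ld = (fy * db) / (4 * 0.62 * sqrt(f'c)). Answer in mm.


Ld = (fy * db) / (4 * 0.62 * sqrt(f'c))
= (400 * 32) / (4 * 0.62 * sqrt(30))
= 12800 / 13.5835
= 942.32 mm

942.32 mm


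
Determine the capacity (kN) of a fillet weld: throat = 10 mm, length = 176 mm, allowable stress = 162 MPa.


Strength = throat * length * allowable stress
= 10 * 176 * 162 N
= 285120 N
= 285.12 kN

285.12 kN


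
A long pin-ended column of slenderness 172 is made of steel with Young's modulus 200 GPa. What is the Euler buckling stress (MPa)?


sigma_cr = pi^2 * E / lambda^2
= 9.8696 * 200000.0 / 172^2
= 9.8696 * 200000.0 / 29584
= 66.7226 MPa

66.7226 MPa


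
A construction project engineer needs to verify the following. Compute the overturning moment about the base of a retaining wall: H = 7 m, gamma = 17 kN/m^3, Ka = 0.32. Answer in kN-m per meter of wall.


Pa = 0.5 * Ka * gamma * H^2
= 0.5 * 0.32 * 17 * 7^2
= 133.28 kN/m
Arm = H / 3 = 7 / 3 = 2.3333 m
Mo = Pa * arm = Pa * H / 3 = 133.28 * 7 / 3 = 310.9867 kN-m/m

310.9867 kN-m/m


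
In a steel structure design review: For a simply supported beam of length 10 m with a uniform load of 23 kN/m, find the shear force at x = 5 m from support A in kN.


R_A = w * L / 2 = 23 * 10 / 2 = 115.0 kN
V(x) = R_A - w * x = 115.0 - 23 * 5
= 0.0 kN

0.0 kN


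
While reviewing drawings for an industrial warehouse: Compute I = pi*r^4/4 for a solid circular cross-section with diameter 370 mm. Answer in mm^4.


r = d / 2 = 370 / 2 = 185.0 mm
I = pi * r^4 / 4 = pi * 185.0^4 / 4
= 919976629.57 mm^4

919976629.57 mm^4


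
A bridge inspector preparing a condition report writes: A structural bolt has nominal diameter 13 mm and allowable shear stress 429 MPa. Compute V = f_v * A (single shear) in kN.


A = pi * d^2 / 4 = pi * 13^2 / 4 = 132.7323 mm^2
V = f_v * A / 1000 = 429 * 132.7323 / 1000
= 56.9422 kN

56.9422 kN


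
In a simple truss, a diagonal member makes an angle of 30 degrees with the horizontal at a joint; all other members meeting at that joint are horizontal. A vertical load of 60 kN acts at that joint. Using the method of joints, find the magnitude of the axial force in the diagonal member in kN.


At the joint, only the diagonal has a vertical component, so vertical equilibrium gives:
F * sin(30) = 60
F = 60 / sin(30)
= 60 / 0.5
= 120.0 kN

120.0 kN


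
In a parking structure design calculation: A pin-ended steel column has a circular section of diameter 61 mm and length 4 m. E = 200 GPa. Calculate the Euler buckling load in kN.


I = pi * d^4 / 64 = 679656.13 mm^4
L = 4000.0 mm
P_cr = pi^2 * E * I / L^2
= 9.8696 * 200000.0 * 679656.13 / 4000.0^2
= 83849.21 N = 83.8492 kN

83.8492 kN


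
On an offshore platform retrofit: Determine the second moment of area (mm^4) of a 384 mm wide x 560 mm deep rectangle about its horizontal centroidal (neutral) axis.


I = b * h^3 / 12
= 384 * 560^3 / 12
= 384 * 175616000 / 12
= 5619712000.0 mm^4

5619712000.0 mm^4


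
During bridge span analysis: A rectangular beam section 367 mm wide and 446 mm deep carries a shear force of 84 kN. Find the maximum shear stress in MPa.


A = b * h = 367 * 446 = 163682 mm^2
V = 84 kN = 84000.0 N
tau_max = 1.5 * V / A = 1.5 * 84000.0 / 163682
= 0.7698 MPa

0.7698 MPa


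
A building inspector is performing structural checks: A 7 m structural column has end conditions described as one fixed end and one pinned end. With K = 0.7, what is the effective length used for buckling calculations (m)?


L_eff = K * L
= 0.7 * 7
= 4.9 m

4.9 m


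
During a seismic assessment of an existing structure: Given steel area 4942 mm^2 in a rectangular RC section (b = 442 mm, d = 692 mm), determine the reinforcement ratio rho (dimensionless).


rho = As / (b * d)
= 4942 / (442 * 692)
= 4942 / 305864
= 0.016158 (dimensionless)

0.016158 (dimensionless)


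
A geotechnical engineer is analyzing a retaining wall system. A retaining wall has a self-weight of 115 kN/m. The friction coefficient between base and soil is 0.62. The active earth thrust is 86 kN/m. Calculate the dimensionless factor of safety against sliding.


Resisting force = mu * W = 0.62 * 115 = 71.3 kN/m
FOS = Resisting / Driving = 71.3 / 86
= 0.8291 (dimensionless)

0.8291 (dimensionless)


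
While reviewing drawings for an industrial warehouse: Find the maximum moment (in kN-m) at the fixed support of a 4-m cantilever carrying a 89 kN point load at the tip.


For a cantilever with a point load at the free end:
M_max = P * L = 89 * 4 = 356 kN-m

356 kN-m


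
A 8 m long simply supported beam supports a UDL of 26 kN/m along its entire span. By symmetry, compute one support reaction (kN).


Total load = w * L = 26 * 8 = 208 kN
By symmetry, each reaction R = total / 2 = 208 / 2 = 104.0 kN

104.0 kN


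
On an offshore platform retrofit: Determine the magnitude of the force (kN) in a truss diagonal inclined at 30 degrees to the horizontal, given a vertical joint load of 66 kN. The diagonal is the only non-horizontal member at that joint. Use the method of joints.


At the joint, only the diagonal has a vertical component, so vertical equilibrium gives:
F * sin(30) = 66
F = 66 / sin(30)
= 66 / 0.5
= 132.0 kN

132.0 kN
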